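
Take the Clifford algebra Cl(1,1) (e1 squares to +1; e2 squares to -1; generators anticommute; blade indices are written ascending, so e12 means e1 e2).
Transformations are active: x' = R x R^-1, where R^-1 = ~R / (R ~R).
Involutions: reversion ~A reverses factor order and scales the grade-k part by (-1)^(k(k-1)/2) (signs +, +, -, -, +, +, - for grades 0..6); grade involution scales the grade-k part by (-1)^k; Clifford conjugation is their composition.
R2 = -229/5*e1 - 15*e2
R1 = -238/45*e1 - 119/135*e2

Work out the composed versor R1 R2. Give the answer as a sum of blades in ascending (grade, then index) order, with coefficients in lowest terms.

Distribute over the terms of R1 (each basis-blade product reordered to ascending indices, repeated generators contracted through their squares):
(-238/45*e1) R2 = 54502/225 + 238/3*e12
(-119/135*e2) R2 = -119/9 - 27251/675*e12
Summing the partial products and collecting blades:
Answer: 51527/225 + 26299/675*e12


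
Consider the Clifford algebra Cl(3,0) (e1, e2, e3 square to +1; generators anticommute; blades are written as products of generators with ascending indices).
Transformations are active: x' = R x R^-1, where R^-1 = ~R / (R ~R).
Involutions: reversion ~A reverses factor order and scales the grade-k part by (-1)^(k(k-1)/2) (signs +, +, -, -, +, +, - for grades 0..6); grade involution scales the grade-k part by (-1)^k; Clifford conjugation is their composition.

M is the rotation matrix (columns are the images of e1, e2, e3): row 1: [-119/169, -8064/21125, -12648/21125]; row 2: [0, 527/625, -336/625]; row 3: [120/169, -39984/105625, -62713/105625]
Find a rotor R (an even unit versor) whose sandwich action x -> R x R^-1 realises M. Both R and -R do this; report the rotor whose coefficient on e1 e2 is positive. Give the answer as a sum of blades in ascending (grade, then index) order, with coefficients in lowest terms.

Method: write R = a + b12*e1 e2 + b13*e1 e3 + b23*e2 e3 with a^2 + b12^2 + b13^2 + b23^2 = 1 (so R^-1 = ~R). Expanding the columns R e_j ~R gives tr M = 4a^2 - 1 and, from the antisymmetric part, M21 - M12 = -4a*b12, M13 - M31 = 4a*b13, M32 - M23 = -4a*b23.
Here tr M = -1921/4225, so a^2 = (1 + tr M)/4 = 576/4225 and a = ±24/65. Taking a = 24/65: M21 - M12 = 8064/21125, M13 - M31 = -27648/21125, M32 - M23 = 672/4225, giving b12 = -84/325, b13 = -288/325, b23 = -7/65, i.e. R = 24/65 - 84/325*e1 e2 - 288/325*e1 e3 - 7/65*e2 e3.
Its e1 e2 coefficient is negative, so report the other preimage -R.
Answer: -24/65 + 84/325*e1 e2 + 288/325*e1 e3 + 7/65*e2 e3. Key observation: the double cover Spin(3) -> SO(3) sends R and -R to the same matrix (trace -1921/4225 here), so the stated sign of the e1 e2 coefficient is what selects one sheet.


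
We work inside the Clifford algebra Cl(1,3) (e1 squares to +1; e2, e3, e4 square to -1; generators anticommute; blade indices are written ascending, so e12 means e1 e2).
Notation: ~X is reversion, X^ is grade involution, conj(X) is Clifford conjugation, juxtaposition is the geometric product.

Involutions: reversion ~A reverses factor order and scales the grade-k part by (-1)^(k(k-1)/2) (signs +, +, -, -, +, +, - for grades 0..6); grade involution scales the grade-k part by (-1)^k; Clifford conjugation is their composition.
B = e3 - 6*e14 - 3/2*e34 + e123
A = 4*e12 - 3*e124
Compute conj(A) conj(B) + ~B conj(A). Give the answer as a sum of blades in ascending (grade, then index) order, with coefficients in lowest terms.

first term: 18*e2 - 4*e3 + 24*e24 + 3*e34 - 1/2*e123 - 9*e1234
second term: 18*e2 + 4*e3 - 24*e24 + 3*e34 + 1/2*e123 - 9*e1234
Answer: 36*e2 + 6*e34 - 18*e1234


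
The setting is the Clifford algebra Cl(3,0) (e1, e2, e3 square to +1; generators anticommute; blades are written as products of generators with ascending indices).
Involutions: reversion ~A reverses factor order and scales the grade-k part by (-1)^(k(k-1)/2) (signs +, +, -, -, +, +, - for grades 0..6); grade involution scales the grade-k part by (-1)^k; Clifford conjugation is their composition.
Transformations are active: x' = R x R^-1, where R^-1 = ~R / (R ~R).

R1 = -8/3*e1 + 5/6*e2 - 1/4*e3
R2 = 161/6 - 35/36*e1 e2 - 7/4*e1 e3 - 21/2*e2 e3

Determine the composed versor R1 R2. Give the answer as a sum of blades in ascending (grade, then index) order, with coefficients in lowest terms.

Distribute over the terms of R1 (each basis-blade product reordered to ascending indices, repeated generators contracted through their squares):
(-8/3*e1) R2 = -644/9*e1 + 70/27*e2 + 14/3*e3 + 28*e1 e2 e3
(5/6*e2) R2 = 175/216*e1 + 805/36*e2 - 35/4*e3 + 35/24*e1 e2 e3
(-1/4*e3) R2 = -7/16*e1 - 21/8*e2 - 161/24*e3 + 35/144*e1 e2 e3
Summing the partial products and collecting blades:
Answer: -30751/432*e1 + 4823/216*e2 - 259/24*e3 + 4277/144*e1 e2 e3


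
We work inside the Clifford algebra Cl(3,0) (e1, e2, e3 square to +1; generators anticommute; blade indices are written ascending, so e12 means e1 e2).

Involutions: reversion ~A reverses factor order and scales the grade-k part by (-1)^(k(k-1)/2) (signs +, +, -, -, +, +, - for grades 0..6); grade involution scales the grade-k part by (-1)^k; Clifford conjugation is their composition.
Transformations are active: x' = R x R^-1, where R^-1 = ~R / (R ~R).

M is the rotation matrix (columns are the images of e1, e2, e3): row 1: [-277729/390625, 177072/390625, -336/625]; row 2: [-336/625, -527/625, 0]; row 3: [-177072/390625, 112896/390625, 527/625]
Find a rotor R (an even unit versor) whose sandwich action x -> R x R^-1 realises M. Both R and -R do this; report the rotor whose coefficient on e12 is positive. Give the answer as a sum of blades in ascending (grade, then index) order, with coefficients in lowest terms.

Method: write R = a + b12*e12 + b13*e13 + b23*e23 with a^2 + b12^2 + b13^2 + b23^2 = 1 (so R^-1 = ~R). Expanding the columns R e_j ~R gives tr M = 4a^2 - 1 and, from the antisymmetric part, M21 - M12 = -4a*b12, M13 - M31 = 4a*b13, M32 - M23 = -4a*b23.
Here tr M = -277729/390625, so a^2 = (1 + tr M)/4 = 28224/390625 and a = ±168/625. Taking a = 168/625: M21 - M12 = -387072/390625, M13 - M31 = -32928/390625, M32 - M23 = 112896/390625, giving b12 = 576/625, b13 = -49/625, b23 = -168/625, i.e. R = 168/625 + 576/625*e12 - 49/625*e13 - 168/625*e23.
Its e12 coefficient is already positive.
Answer: 168/625 + 576/625*e12 - 49/625*e13 - 168/625*e23. Note: both R and -R realise this M (trace -277729/390625); the covering map identifies them, and the e12-coefficient sign is the tie-breaker.


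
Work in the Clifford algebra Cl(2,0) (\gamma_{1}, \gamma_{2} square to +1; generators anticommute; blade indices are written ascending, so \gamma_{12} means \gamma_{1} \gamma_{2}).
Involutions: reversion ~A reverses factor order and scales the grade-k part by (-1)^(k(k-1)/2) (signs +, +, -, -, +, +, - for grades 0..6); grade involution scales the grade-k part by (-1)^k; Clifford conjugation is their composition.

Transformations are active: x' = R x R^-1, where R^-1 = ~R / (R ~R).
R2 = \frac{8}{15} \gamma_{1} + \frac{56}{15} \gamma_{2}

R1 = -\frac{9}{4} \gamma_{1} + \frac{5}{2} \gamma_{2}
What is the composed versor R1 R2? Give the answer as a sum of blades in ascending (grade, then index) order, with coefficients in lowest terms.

Distribute over the terms of R1 (each basis-blade product reordered to ascending indices, repeated generators contracted through their squares):
(-\frac{9}{4} \gamma_{1}) R2 = -\frac{6}{5} - \frac{42}{5} \gamma_{12}
(\frac{5}{2} \gamma_{2}) R2 = \frac{28}{3} - \frac{4}{3} \gamma_{12}
Summing the partial products and collecting blades:
Answer: \frac{122}{15} - \frac{146}{15} \gamma_{12}


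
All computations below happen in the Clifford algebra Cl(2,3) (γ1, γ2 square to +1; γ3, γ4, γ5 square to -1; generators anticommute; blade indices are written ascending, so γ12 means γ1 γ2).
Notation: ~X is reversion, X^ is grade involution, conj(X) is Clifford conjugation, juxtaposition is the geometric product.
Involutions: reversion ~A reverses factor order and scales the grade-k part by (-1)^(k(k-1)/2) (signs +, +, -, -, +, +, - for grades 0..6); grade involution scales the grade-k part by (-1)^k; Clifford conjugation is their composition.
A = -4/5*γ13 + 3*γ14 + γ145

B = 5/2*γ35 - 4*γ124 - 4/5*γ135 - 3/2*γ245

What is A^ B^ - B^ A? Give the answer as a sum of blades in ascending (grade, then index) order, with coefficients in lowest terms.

first term: -12*γ2 - 16/25*γ5 + 3/2*γ12 + 2*γ15 - 4*γ25 + 4/5*γ34 + 9/2*γ125 + 5/2*γ134 - 16/5*γ234 + 12/5*γ345 - 15/2*γ1345 + 6/5*γ12345
second term: -12*γ2 - 16/25*γ5 + 3/2*γ12 - 2*γ15 - 4*γ25 + 4/5*γ34 - 9/2*γ125 + 5/2*γ134 + 16/5*γ234 - 12/5*γ345 - 15/2*γ1345 + 6/5*γ12345
Answer: 4*γ15 + 9*γ125 - 32/5*γ234 + 24/5*γ345


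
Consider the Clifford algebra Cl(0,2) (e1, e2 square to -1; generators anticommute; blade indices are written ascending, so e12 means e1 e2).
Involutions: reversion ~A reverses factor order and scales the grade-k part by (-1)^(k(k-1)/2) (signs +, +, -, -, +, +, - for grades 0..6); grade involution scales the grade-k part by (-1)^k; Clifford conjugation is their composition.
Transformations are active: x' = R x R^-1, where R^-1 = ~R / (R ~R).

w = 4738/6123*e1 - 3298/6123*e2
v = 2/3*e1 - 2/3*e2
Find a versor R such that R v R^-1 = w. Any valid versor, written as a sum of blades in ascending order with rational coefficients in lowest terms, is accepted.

A norm check does it: q(v) = q(w) = -8/9, hence R = v + w = 2940/2041*e1 - 2460/2041*e2 realises the map — parallel part kept, (v - w)/2 negated, v carried to w.
Answer: 2940/2041*e1 - 2460/2041*e2


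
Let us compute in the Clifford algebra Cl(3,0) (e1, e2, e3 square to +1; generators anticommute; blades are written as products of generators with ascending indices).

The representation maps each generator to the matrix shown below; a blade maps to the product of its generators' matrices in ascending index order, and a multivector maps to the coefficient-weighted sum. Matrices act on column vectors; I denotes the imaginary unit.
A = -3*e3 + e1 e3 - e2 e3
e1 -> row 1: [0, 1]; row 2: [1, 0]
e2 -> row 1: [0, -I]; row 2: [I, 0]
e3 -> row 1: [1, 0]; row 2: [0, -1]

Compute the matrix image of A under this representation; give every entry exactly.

Bivector images (products of the table entries): rho(e1 e3) = rho(e1)rho(e3) = row 1: [0, -1]; row 2: [1, 0]; rho(e2 e3) = rho(e2)rho(e3) = row 1: [0, I]; row 2: [I, 0].
M = (-3)*rho(e3) + (1)*rho(e1 e3) + (-1)*rho(e2 e3), summed entrywise:
Answer: row 1: [-3, -1 - I]; row 2: [1 - I, 3]


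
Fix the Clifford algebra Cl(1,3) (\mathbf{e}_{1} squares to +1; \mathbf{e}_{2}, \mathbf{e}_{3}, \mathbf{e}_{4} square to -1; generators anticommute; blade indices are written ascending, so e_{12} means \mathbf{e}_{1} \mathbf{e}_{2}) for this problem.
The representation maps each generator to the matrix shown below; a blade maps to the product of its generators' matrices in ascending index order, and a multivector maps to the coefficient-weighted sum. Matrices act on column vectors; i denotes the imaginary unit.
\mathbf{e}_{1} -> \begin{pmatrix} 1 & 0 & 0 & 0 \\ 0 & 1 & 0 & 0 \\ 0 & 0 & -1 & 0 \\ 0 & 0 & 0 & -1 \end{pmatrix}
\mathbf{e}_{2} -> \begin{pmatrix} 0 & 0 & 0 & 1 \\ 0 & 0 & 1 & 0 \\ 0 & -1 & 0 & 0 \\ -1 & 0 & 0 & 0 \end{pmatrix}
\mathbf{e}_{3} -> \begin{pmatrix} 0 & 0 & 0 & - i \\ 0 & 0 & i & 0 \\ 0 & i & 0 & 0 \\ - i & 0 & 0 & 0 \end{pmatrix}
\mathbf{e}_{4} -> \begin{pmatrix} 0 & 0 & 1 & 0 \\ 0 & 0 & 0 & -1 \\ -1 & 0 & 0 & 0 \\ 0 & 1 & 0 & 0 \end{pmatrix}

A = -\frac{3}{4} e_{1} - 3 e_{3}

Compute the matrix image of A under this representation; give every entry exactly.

M = (-\frac{3}{4})*rho(e_{1}) + (-3)*rho(e_{3}), summed entrywise:
Answer: \begin{pmatrix} - \frac{3}{4} & 0 & 0 & 3 i \\ 0 & - \frac{3}{4} & - 3 i & 0 \\ 0 & - 3 i & \frac{3}{4} & 0 \\ 3 i & 0 & 0 & \frac{3}{4} \end{pmatrix}


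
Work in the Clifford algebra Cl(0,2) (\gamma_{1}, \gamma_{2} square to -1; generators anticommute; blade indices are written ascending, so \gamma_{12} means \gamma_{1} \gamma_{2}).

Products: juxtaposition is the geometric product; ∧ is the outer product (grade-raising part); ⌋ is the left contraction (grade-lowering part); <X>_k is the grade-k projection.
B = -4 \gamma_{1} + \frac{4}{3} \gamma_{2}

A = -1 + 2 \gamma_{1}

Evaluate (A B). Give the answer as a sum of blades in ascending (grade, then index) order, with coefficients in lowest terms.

step 1: 8 + 4 \gamma_{1} - \frac{4}{3} \gamma_{2} + \frac{8}{3} \gamma_{12}
Answer: 8 + 4 \gamma_{1} - \frac{4}{3} \gamma_{2} + \frac{8}{3} \gamma_{12}


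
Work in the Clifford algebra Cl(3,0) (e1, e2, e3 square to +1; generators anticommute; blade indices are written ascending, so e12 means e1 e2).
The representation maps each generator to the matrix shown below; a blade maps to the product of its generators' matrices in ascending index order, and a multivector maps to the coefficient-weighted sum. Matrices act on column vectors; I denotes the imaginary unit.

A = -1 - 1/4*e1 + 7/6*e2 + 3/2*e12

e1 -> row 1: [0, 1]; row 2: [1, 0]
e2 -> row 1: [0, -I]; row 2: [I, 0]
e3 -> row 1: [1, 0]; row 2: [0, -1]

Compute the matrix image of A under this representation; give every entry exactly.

Bivector images (products of the table entries): rho(e12) = rho(e1)rho(e2) = row 1: [I, 0]; row 2: [0, -I].
M = (-1)*1 + (-1/4)*rho(e1) + (7/6)*rho(e2) + (3/2)*rho(e12), summed entrywise (1 is the identity matrix):
Answer: row 1: [-1 + 3*I/2, -1/4 - 7*I/6]; row 2: [-1/4 + 7*I/6, -1 - 3*I/2]


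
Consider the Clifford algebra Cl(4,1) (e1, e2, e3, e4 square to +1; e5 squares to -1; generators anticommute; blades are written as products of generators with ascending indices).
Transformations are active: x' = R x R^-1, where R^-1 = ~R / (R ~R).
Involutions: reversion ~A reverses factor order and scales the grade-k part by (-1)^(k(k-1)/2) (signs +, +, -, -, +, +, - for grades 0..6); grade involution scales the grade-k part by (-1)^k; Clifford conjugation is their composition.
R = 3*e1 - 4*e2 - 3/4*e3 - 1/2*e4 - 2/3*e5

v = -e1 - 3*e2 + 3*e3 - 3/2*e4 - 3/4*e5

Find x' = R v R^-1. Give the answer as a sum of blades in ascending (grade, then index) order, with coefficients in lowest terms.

~R = 3*e1 - 4*e2 - 3/4*e3 - 1/2*e4 - 2/3*e5, and R ~R = 3653/144, so R^-1 = ~R / (3653/144).
R v = 7 - 13*e1 e2 + 33/4*e1 e3 - 5*e1 e4 - 35/12*e1 e5 - 57/4*e2 e3 + 9/2*e2 e4 + e2 e5 + 21/8*e3 e4 + 41/16*e3 e5 - 5/8*e4 e5
Answer: 9701/3653*e1 + 2895/3653*e2 - 12471/3653*e3 + 8943/7306*e4 + 5583/14612*e5


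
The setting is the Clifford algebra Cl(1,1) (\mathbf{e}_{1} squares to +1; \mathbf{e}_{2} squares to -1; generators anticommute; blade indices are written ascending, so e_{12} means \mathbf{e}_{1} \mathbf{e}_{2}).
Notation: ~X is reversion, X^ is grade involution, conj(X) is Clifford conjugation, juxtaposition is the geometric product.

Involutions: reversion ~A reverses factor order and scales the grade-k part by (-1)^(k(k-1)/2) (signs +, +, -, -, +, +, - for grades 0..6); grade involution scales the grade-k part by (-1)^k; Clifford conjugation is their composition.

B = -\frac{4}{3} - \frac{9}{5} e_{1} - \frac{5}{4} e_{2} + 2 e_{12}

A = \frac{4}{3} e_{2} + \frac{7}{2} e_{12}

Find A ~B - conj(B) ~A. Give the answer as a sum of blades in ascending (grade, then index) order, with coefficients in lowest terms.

first term: -\frac{16}{3} + \frac{41}{24} e_{1} + \frac{407}{90} e_{2} - \frac{34}{15} e_{12}
second term: \frac{16}{3} - \frac{41}{24} e_{1} - \frac{727}{90} e_{2} + \frac{106}{15} e_{12}
Answer: -\frac{32}{3} + \frac{41}{12} e_{1} + \frac{63}{5} e_{2} - \frac{28}{3} e_{12}


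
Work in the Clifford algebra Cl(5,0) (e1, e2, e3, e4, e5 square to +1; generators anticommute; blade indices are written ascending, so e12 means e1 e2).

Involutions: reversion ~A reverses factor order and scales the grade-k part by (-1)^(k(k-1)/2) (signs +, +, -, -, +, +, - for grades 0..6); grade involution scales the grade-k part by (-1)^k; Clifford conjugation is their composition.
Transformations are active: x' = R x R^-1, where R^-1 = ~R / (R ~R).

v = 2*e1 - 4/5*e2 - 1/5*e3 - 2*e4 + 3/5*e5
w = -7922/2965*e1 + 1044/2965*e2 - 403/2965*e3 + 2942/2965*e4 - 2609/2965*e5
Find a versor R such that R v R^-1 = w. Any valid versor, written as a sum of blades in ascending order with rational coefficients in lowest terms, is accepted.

Why this works: both vectors square to 226/25, so q(v) = q(w) and R = v + w = -1992/2965*e1 - 1328/2965*e2 - 996/2965*e3 - 2988/2965*e4 - 166/593*e5 carries v to w — its own direction survives, the complement (v - w)/2 flips.
Answer: -1992/2965*e1 - 1328/2965*e2 - 996/2965*e3 - 2988/2965*e4 - 166/593*e5


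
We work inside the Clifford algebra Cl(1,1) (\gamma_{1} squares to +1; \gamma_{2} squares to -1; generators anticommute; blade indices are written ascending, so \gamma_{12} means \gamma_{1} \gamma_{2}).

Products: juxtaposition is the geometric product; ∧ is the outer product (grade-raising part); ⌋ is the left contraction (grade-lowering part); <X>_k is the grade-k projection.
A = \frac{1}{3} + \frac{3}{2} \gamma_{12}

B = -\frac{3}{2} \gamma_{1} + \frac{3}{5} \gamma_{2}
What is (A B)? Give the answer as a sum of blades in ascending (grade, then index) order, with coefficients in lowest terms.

step 1: -\frac{7}{5} \gamma_{1} + \frac{49}{20} \gamma_{2}
Answer: -\frac{7}{5} \gamma_{1} + \frac{49}{20} \gamma_{2}


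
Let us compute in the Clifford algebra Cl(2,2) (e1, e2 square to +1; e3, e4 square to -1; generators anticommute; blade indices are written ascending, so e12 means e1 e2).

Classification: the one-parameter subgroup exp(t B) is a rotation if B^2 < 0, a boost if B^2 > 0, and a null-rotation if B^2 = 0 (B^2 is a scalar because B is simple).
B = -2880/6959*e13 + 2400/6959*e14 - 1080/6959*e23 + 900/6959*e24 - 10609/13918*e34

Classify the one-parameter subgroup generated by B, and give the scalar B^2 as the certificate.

B^2 term by term: the squares give (-2880/6959)^2*(e13)^2 + (2400/6959)^2*(e14)^2 + (-1080/6959)^2*(e23)^2 + (900/6959)^2*(e24)^2 + (-10609/13918)^2*(e34)^2 = 8294400/48427681*(+1) + 5760000/48427681*(+1) + 1166400/48427681*(+1) + 810000/48427681*(+1) + 112550881/193710724*(-1) = -1/4 (each basis 2-blade squares to minus the product of its generators' squares); cross terms between blades sharing an index anticommute and cancel; the commuting (index-disjoint) pairs give grade-4 terms 2*c*c'*(blade product), which cancel blade by blade — e1234: 5184000/48427681 - 5184000/48427681 = 0 — confirming B is simple. So B^2 = -1/4.
Answer: rotation, certificate B^2 = -1/4. Key observation: B^2 = -1/4 is a conjugation invariant, so its sign decides the class regardless of the surface form of B.


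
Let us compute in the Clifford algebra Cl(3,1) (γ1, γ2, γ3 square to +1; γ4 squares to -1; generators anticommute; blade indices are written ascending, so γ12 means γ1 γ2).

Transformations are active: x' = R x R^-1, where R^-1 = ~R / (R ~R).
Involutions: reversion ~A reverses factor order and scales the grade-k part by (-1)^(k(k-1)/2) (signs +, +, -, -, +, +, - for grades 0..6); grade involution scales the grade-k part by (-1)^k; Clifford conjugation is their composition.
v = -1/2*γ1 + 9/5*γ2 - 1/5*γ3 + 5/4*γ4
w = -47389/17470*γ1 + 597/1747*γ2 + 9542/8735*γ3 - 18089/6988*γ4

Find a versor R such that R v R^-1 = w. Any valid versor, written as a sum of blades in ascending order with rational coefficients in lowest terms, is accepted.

Take R = v + w = -28062/8735*γ1 + 18708/8735*γ2 + 1559/1747*γ3 - 4677/3494*γ4. Because q(v) = q(w) = 787/400, conjugation by R sends v exactly to w.
Answer: -28062/8735*γ1 + 18708/8735*γ2 + 1559/1747*γ3 - 4677/3494*γ4


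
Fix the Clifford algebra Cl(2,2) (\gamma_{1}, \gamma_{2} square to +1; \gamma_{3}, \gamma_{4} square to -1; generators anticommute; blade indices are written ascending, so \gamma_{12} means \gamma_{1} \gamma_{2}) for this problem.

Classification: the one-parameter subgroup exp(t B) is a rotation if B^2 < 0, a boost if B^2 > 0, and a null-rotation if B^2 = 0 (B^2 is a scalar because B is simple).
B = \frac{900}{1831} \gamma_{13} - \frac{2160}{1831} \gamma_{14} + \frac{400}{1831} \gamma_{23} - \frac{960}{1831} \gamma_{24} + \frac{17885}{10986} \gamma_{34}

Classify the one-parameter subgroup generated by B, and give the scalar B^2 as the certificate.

B^2 term by term: the squares give (\frac{900}{1831})^2*(\gamma_{13})^2 + (-\frac{2160}{1831})^2*(\gamma_{14})^2 + (\frac{400}{1831})^2*(\gamma_{23})^2 + (-\frac{960}{1831})^2*(\gamma_{24})^2 + (\frac{17885}{10986})^2*(\gamma_{34})^2 = \frac{810000}{3352561}*(+1) + \frac{4665600}{3352561}*(+1) + \frac{160000}{3352561}*(+1) + \frac{921600}{3352561}*(+1) + \frac{319873225}{120692196}*(-1) = -\frac{25}{36} (each basis 2-blade squares to minus the product of its generators' squares); cross terms between blades sharing an index anticommute and cancel; the commuting (index-disjoint) pairs give grade-4 terms 2*c*c'*(blade product), which cancel blade by blade — \gamma_{1234}: \frac{1728000}{3352561} - \frac{1728000}{3352561} = 0 — confirming B is simple. So B^2 = -\frac{25}{36}.
Answer: rotation, certificate B^2 = -\frac{25}{36}. The scalar -\frac{25}{36} is the complete invariant here: its sign names the subgroup type.


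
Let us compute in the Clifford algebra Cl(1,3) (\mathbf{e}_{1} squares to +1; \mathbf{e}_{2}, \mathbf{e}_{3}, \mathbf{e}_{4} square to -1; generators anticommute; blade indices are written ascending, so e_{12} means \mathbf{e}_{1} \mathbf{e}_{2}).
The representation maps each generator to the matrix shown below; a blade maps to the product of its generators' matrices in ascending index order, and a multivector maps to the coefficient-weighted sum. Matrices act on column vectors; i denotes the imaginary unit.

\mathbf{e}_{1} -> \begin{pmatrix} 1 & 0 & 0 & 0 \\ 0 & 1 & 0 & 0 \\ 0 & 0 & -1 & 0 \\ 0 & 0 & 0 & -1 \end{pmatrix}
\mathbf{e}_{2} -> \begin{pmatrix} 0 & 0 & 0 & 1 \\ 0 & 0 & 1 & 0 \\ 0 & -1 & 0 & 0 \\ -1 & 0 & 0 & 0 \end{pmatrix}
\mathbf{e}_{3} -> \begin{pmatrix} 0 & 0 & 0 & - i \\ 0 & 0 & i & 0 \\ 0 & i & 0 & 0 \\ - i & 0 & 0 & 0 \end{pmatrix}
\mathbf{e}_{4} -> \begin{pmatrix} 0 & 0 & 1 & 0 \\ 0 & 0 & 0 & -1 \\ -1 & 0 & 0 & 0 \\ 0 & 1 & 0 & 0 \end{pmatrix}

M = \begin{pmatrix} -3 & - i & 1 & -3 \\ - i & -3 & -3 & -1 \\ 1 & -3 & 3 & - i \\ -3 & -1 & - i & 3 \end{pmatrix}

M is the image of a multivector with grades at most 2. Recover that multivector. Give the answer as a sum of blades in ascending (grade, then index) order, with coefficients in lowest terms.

Method: the blade images are trace-orthogonal — tr(rho(e_A) rho(e_B)^-1) = 4 if A = B and 0 otherwise — and rho(e_A)^-1 = (e_A)^2 * rho(e_A) with (e_A)^2 = +1 or -1, so the coefficient of e_A in the preimage is (e_A)^2 * tr(M rho(e_A))/4.
Nonzero projections over blades of grade <= 2: e_{1}: (e_{1})^2 = +1, tr(M rho(e_{1})) = -12, coefficient -3; e_{12}: (e_{12})^2 = +1, tr(M rho(e_{12})) = -12, coefficient -3; e_{14}: (e_{14})^2 = +1, tr(M rho(e_{14})) = 4, coefficient 1; e_{34}: (e_{34})^2 = -1, tr(M rho(e_{34})) = -4, coefficient 1. Every other blade of grade <= 2 projects to 0.
Answer: -3 e_{1} - 3 e_{12} + e_{14} + e_{34}


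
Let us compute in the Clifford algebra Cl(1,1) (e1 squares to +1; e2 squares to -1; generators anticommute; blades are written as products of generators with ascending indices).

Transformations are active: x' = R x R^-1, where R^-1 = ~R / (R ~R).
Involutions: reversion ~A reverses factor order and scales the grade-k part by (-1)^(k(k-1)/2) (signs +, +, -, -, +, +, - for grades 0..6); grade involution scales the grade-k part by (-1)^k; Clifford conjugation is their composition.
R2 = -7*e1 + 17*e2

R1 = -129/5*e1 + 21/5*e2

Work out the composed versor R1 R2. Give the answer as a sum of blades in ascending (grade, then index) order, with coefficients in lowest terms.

Distribute over the terms of R1 (each basis-blade product reordered to ascending indices, repeated generators contracted through their squares):
(-129/5*e1) R2 = 903/5 - 2193/5*e1 e2
(21/5*e2) R2 = -357/5 + 147/5*e1 e2
Summing the partial products and collecting blades:
Answer: 546/5 - 2046/5*e1 e2


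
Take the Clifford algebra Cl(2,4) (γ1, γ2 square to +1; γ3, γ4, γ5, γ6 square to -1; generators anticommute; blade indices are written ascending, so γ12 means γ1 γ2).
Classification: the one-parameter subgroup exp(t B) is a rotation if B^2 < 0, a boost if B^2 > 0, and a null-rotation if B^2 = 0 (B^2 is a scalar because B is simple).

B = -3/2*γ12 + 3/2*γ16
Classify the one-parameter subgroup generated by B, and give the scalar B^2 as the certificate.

B^2 term by term: the squares give (-3/2)^2*(γ12)^2 + (3/2)^2*(γ16)^2 = 9/4*(-1) + 9/4*(+1) = 0 (each basis 2-blade squares to minus the product of its generators' squares); cross terms between blades sharing an index anticommute and cancel. So B^2 = 0.
Answer: null-rotation, certificate B^2 = 0. Check the certificate: B^2 = 0, and that sign is decisive whatever form B takes.


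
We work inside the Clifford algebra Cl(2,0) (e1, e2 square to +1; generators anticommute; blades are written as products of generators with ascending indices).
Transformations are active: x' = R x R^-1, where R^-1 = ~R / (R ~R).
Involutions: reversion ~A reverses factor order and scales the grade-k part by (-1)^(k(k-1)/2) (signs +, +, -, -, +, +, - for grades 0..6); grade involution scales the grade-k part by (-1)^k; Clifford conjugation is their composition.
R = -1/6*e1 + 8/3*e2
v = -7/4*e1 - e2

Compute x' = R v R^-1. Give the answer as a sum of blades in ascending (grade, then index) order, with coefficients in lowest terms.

~R = -1/6*e1 + 8/3*e2, and R ~R = 257/36, so R^-1 = ~R / (257/36).
R v = -19/8 + 29/6*e1 e2
Answer: 1913/1028*e1 - 199/257*e2


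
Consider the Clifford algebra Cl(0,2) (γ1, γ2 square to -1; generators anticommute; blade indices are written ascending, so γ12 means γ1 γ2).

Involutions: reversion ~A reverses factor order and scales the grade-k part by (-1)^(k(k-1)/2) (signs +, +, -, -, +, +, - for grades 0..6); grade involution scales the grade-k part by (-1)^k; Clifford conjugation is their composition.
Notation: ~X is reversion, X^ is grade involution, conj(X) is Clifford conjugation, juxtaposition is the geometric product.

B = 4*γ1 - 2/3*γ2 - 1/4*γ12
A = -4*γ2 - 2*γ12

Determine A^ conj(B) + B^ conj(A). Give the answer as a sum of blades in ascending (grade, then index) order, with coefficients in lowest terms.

first term: -13/6 + 7/3*γ1 + 8*γ2 + 16*γ12
second term: -13/6 + 7/3*γ1 + 8*γ2 - 16*γ12
Answer: -13/3 + 14/3*γ1 + 16*γ2


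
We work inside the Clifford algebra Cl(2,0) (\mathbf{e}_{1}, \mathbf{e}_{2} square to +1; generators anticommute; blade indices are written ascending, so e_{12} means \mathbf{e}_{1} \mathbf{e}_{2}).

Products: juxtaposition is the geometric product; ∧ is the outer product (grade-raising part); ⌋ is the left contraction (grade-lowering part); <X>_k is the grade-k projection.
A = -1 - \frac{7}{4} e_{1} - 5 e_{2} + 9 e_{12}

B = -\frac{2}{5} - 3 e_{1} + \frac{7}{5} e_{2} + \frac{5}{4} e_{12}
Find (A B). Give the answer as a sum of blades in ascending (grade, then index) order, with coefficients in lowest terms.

step 1: -\frac{63}{5} + \frac{451}{20} e_{1} + \frac{2033}{80} e_{2} - \frac{223}{10} e_{12}
Answer: -\frac{63}{5} + \frac{451}{20} e_{1} + \frac{2033}{80} e_{2} - \frac{223}{10} e_{12}


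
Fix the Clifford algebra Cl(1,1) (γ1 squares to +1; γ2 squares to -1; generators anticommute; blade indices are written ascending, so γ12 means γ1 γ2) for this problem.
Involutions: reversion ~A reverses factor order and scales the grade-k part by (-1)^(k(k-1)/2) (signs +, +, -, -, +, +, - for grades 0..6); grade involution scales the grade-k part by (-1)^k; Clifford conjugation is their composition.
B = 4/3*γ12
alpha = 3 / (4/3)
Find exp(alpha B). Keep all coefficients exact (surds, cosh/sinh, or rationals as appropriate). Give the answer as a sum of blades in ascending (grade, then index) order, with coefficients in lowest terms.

B^2 = (4/3)^2*(γ12)^2 = 16/9*(+1) = 16/9 (a basis 2-blade squares to minus the product of its generators' squares).
B^2 = 16/9 — the positive square puts this in the hyperbolic regime; l = 4/3, alpha*l = 3, so exp(alpha B) = cosh(3) + (sinh(3)/(4/3))*B = cosh(3) + (3*sinh(3)/4)*B.
Answer: cosh(3) + sinh(3)*γ12


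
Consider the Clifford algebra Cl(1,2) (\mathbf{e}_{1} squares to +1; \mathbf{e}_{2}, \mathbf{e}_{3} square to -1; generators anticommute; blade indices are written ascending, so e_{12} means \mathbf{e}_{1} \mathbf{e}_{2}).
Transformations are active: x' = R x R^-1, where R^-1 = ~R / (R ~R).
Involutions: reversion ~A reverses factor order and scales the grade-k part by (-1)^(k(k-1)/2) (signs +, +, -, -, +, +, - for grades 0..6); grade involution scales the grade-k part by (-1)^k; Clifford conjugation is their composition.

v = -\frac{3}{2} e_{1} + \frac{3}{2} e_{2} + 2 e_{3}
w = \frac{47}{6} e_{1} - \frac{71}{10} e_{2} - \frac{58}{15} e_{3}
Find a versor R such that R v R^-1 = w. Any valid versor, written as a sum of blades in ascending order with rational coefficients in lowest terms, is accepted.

Since q(v) = q(w) = -4, the sum R = v + w = \frac{19}{3} e_{1} - \frac{28}{5} e_{2} - \frac{28}{15} e_{3} does the job whenever invertible.
Answer: \frac{19}{3} e_{1} - \frac{28}{5} e_{2} - \frac{28}{15} e_{3}


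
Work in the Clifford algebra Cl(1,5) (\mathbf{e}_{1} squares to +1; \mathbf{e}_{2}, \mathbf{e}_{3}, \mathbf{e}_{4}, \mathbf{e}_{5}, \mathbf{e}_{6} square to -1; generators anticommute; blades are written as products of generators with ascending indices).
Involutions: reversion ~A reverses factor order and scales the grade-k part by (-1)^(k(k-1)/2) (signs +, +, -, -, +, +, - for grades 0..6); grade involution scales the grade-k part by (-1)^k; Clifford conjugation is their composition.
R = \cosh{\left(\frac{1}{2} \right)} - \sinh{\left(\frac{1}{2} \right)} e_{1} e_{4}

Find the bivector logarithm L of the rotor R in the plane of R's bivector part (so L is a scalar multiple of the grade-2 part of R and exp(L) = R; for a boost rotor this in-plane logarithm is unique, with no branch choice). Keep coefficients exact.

The scalar part of R is \cosh{\left(\frac{1}{2} \right)}, so cosh pins the rapidity up to sign — the sign comes from the bivector part; dividing that part by sinh of the rapidity yields the plane, and the in-plane L = rapidity * plane is unique because the two sign choices cancel.
Concretely: cosh(rapidity) = \cosh{\left(\frac{1}{2} \right)} gives rapidity = ±\frac{1}{2}, and since rapidity/sinh(rapidity) is even the sign is immaterial: L = (rapidity/sinh(rapidity)) * <R>_2 = (\frac{1}{2 \sinh{\left(\frac{1}{2} \right)}}) * <R>_2.
Answer: - \frac{1}{2} e_{1} e_{4}


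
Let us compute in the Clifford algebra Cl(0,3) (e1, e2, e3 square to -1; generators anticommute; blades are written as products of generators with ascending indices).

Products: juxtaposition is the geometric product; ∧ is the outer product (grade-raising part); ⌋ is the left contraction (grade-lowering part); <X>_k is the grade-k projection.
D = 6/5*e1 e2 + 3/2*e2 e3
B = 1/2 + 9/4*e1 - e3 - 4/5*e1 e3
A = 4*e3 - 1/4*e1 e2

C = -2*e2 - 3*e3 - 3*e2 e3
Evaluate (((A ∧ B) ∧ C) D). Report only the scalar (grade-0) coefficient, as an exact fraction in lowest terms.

step 1: 2*e3 - 1/8*e1 e2 - 9*e1 e3 + 1/4*e1 e2 e3
step 2: 4*e2 e3 - 141/8*e1 e2 e3
step 3: -6 + 423/16*e1 + 423/20*e3 + 24/5*e1 e3
Answer: -6


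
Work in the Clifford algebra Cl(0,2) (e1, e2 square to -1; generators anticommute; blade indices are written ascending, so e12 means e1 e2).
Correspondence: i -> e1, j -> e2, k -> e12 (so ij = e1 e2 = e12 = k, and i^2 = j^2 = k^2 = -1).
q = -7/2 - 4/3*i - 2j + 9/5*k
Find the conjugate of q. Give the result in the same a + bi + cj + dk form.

In blades: q = -7/2 - 4/3*e1 - 2*e2 + 9/5*e12.
Conjugation here is Clifford conjugation: the scalar is fixed and the grade-1 and grade-2 blades all flip sign, giving -7/2 + 4/3*e1 + 2*e2 - 9/5*e12; translating back:
Answer: -7/2 + 4/3*i + 2j - 9/5*k


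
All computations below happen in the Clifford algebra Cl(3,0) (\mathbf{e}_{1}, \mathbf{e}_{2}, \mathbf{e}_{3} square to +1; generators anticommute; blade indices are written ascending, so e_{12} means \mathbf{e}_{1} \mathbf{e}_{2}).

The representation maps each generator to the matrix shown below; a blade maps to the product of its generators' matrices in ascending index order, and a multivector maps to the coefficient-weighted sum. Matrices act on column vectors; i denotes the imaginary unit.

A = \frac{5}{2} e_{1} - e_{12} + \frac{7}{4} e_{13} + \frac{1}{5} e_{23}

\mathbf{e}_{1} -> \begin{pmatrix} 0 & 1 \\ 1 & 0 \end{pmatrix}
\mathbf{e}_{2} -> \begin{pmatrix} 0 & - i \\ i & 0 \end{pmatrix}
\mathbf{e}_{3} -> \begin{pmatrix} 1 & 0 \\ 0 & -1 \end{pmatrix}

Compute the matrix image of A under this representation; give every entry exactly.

Bivector images (products of the table entries): rho(e_{12}) = rho(\mathbf{e}_{1})rho(\mathbf{e}_{2}) = \begin{pmatrix} i & 0 \\ 0 & - i \end{pmatrix}; rho(e_{13}) = rho(\mathbf{e}_{1})rho(\mathbf{e}_{3}) = \begin{pmatrix} 0 & -1 \\ 1 & 0 \end{pmatrix}; rho(e_{23}) = rho(\mathbf{e}_{2})rho(\mathbf{e}_{3}) = \begin{pmatrix} 0 & i \\ i & 0 \end{pmatrix}.
M = (\frac{5}{2})*rho(e_{1}) + (-1)*rho(e_{12}) + (\frac{7}{4})*rho(e_{13}) + (\frac{1}{5})*rho(e_{23}), summed entrywise:
Answer: \begin{pmatrix} - i & \frac{3}{4} + \frac{i}{5} \\ \frac{17}{4} + \frac{i}{5} & i \end{pmatrix}


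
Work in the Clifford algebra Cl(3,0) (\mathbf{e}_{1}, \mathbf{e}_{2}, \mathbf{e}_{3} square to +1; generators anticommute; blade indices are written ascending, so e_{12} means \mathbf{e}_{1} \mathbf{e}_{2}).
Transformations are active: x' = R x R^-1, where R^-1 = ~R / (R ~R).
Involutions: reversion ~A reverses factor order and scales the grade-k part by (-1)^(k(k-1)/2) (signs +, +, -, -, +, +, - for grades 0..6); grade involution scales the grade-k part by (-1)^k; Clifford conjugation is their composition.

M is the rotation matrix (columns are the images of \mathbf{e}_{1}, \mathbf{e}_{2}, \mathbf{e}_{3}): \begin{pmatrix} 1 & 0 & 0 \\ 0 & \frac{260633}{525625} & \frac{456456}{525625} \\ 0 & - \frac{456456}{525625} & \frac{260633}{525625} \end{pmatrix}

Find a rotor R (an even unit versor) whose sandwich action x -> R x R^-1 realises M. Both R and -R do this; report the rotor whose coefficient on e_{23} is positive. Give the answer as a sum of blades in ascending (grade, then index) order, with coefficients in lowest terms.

Method: write R = a + b12*e_{12} + b13*e_{13} + b23*e_{23} with a^2 + b12^2 + b13^2 + b23^2 = 1 (so R^-1 = ~R). Expanding the columns R e_j ~R gives tr M = 4a^2 - 1 and, from the antisymmetric part, M21 - M12 = -4a*b12, M13 - M31 = 4a*b13, M32 - M23 = -4a*b23.
Here tr M = \frac{1046891}{525625}, so a^2 = (1 + tr M)/4 = \frac{393129}{525625} and a = ±\frac{627}{725}. Taking a = \frac{627}{725}: M21 - M12 = 0, M13 - M31 = 0, M32 - M23 = -\frac{912912}{525625}, giving b12 = 0, b13 = 0, b23 = \frac{364}{725}, i.e. R = \frac{627}{725} + \frac{364}{725} e_{23}.
Its e_{23} coefficient is already positive.
Answer: \frac{627}{725} + \frac{364}{725} e_{23}. Recall the cover is two-to-one: with M of trace \frac{1046891}{525625}, both preimages act alike, and the stated e_{23} sign chooses the sheet.


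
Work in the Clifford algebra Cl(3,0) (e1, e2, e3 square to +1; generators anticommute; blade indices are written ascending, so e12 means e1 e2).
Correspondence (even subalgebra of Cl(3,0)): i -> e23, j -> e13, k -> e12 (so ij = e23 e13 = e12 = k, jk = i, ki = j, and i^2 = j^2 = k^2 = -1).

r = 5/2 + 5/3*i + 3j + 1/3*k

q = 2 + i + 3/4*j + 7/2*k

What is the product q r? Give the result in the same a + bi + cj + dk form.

In blades: q = 2 + 7/2*e12 + 3/4*e13 + e23, r = 5/2 + 1/3*e12 + 3*e13 + 5/3*e23.
Distribute q over r term by term (generator squares from the signature, products reordered to ascending indices): (2)*r = 5 + 2/3*e12 + 6*e13 + 10/3*e23; (7/2*e12)*r = -7/6 + 35/4*e12 + 35/6*e13 - 21/2*e23; (3/4*e13)*r = -9/4 - 5/4*e12 + 15/8*e13 + 1/4*e23; (e23)*r = -5/3 + 3*e12 - 1/3*e13 + 5/2*e23.
Sum: -1/12 + 67/6*e12 + 107/8*e13 - 53/12*e23; translating back through the correspondence:
Answer: -1/12 - 53/12*i + 107/8*j + 67/6*k


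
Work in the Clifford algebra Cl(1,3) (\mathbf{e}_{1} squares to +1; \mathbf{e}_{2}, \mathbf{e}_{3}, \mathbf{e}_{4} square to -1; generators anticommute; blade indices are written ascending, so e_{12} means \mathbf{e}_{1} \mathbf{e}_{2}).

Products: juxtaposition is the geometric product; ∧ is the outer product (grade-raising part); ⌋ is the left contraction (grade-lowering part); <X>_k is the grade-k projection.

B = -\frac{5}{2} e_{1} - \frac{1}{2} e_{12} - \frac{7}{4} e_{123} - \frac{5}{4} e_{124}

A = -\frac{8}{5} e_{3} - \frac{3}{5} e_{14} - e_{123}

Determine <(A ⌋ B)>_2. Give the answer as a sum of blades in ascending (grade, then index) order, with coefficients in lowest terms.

step 1: -\frac{7}{4} - \frac{3}{4} e_{2} - \frac{14}{5} e_{12}
step 2: -\frac{14}{5} e_{12}
Answer: -\frac{14}{5} e_{12}


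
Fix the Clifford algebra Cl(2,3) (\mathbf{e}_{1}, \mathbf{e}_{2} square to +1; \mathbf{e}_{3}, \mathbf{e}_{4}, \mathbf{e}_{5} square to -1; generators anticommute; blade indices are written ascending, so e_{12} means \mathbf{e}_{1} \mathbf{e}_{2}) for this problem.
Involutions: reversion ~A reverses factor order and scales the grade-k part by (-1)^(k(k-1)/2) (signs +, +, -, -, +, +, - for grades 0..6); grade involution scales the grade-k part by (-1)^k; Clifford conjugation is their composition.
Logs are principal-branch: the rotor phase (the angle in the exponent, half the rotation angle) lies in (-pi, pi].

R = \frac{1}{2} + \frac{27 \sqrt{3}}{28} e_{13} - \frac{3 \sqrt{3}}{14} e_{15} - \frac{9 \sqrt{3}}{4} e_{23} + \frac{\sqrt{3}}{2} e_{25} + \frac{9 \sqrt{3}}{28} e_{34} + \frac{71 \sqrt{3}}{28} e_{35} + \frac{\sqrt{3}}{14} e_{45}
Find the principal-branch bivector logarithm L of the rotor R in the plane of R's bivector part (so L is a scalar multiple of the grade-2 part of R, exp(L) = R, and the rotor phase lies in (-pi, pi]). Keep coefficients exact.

The scalar part of R is \frac{1}{2}, so the principal-branch rotor phase is pinned; divide the bivector part by its sine to get the unit plane — L is the phase times that plane.
Concretely: cos(phase) = \frac{1}{2} gives phase = ±\frac{\pi}{3}, and since phase/sin(phase) is even the sign is immaterial: L = (phase/sin(phase)) * <R>_2 = (\frac{2 \sqrt{3} \pi}{9}) * <R>_2.
Answer: \frac{9 \pi}{14} e_{13} - \frac{\pi}{7} e_{15} - \frac{3 \pi}{2} e_{23} + \frac{\pi}{3} e_{25} + \frac{3 \pi}{14} e_{34} + \frac{71 \pi}{42} e_{35} + \frac{\pi}{21} e_{45}


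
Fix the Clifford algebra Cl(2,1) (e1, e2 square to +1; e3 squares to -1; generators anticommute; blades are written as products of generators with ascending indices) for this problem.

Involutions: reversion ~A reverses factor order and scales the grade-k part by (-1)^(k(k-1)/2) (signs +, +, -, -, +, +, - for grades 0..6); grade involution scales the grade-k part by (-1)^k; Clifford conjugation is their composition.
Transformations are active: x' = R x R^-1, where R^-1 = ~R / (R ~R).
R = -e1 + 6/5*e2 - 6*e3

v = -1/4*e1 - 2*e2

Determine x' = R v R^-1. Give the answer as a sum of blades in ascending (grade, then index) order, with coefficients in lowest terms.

~R = -e1 + 6/5*e2 - 6*e3, and R ~R = -839/25, so R^-1 = ~R / (-839/25).
R v = -43/20 + 23/10*e1 e2 - 3/2*e1 e3 - 12*e2 e3
Answer: 409/3356*e1 + 1807/839*e2 - 645/839*e3


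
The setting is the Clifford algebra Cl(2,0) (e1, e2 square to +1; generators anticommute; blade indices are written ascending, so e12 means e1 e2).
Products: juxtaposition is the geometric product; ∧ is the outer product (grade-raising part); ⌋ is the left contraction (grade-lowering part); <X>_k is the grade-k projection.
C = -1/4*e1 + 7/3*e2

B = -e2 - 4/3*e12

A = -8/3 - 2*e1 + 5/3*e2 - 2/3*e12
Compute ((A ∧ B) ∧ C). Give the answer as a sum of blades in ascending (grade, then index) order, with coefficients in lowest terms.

step 1: 8/3*e2 + 50/9*e12
step 2: 2/3*e12
Answer: 2/3*e12


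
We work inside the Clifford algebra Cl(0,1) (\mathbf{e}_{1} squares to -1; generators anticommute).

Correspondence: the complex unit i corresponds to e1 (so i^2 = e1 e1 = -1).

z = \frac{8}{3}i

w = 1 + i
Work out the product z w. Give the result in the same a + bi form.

In blades: z = \frac{8}{3} e_{1}, w = 1 + e_{1}.
Distribute z over w term by term (generator squares from the signature, products reordered to ascending indices): (\frac{8}{3} e_{1})*w = -\frac{8}{3} + \frac{8}{3} e_{1}.
Sum: -\frac{8}{3} + \frac{8}{3} e_{1}; translating back through the correspondence:
Answer: -\frac{8}{3} + \frac{8}{3}i
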